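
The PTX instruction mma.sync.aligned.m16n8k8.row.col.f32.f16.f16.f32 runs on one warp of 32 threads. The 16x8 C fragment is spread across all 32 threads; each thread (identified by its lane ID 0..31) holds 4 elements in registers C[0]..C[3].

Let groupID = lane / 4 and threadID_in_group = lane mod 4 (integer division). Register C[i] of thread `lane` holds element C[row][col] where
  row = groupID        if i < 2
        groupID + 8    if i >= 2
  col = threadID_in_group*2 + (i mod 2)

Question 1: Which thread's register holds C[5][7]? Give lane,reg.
r:5=>grp=5,rB=0  c:7=>tig=3,lo=1
L=5*4+3=23  i=0*2+1=1

23,1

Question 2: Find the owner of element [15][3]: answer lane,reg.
r=15->g=7,rb=1  c=3->t=1,b0=1
L=7*4+1=29  i=1*2+1=3

29,3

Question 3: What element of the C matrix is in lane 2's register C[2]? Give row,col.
lane 2: gr=0 (2/4), th=2 (2%4)
i=2: r=0+8=8, c=2*2+0=4

8,4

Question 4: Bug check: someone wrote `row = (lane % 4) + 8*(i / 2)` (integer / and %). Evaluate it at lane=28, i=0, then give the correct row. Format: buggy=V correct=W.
buggy=0 correct=7

`(lane % 4) + 8*(i / 2)`[28,0]→0
L=28→G=28>>2=7, T=28&3=0
[0]→row 7+0=7  col 0·2+0=0
row: 0 vs 7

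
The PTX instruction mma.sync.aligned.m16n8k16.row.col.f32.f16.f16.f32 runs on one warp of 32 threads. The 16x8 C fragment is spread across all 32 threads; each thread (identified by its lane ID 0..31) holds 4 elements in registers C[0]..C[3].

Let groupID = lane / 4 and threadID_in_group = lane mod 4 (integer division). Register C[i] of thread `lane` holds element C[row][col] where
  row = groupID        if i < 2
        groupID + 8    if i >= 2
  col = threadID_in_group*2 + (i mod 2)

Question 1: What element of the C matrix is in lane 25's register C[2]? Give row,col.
14,2

25: g=6,t=1
[2] (6+8,1*2+0) = (14,2)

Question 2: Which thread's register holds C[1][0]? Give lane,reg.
4,0

r=1->g=1,rb=0  c=0->t=0,b0=0
L=1*4+0=4  i=0*2+0=0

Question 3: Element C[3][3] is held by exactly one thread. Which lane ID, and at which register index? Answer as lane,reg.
13,1

r=3→G=3,rhi=0  c=3→T=1,p=1
L=3*4+1=13  i=0*2+1=1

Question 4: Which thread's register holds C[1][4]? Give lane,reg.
6,0

r: 1->gid=1,r8=0  c: 4->tid=2,i&1=0
L=1*4+2=6  i=0*2+0=0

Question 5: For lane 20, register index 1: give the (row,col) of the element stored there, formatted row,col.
L=20⇒gr=20>>2=5, th=20&3=0
[1]⇒row 5+0=5  col 0·2+1=1

5,1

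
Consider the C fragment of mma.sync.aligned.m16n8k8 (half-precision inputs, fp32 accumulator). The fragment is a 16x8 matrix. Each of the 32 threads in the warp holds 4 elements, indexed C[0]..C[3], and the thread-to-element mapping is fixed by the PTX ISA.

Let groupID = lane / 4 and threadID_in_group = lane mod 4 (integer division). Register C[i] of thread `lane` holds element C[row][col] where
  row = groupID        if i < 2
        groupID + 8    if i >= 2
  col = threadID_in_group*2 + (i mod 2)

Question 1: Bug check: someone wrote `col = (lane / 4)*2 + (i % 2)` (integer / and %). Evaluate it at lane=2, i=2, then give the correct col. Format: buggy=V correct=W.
buggy=0 correct=4

`(lane / 4)*2 + (i % 2)`[2,2]⇒0
2: gr=0,th=2
[2] (0+8,2*2+0) = (8,4)
col: 0 vs 4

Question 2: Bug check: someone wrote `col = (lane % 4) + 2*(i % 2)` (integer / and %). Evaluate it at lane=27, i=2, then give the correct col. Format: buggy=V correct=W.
buggy=3 correct=6

`(lane % 4) + 2*(i % 2)`[27,2]->3
lane 27->27/4=6, 27 mod 4=3
i=2  r:6+8->14  c:2·3+0->6
col: 3 vs 6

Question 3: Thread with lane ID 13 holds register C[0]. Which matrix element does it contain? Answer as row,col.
3,2

lane 13: gid=3 (13/4), tid=1 (13%4)
i=0: r=3+0=3, c=1*2+0=2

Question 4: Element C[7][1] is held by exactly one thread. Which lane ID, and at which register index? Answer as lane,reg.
28,1

r: 7->gid=7,r8=0  c: 1->tid=0,i&1=1
L=7*4+0=28  i=0*2+1=1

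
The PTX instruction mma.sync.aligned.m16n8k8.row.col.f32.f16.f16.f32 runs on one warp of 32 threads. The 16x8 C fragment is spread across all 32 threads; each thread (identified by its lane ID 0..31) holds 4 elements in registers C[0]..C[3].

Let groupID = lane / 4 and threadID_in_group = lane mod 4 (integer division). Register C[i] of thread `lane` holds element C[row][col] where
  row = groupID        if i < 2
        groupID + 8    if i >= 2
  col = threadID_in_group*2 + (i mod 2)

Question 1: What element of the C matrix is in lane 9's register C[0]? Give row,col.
2,2

9: gid=2,tid=1
[0] (2+0,1*2+0) = (2,2)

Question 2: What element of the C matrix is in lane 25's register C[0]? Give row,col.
lane 25->25/4=6, 25 mod 4=1
i=0  r:6+0->6  c:2·1+0->2

6,2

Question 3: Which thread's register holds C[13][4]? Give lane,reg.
r:13=>grp=5,rB=1  c:4=>tig=2,lo=0
L=5*4+2=22  i=1*2+0=2

22,2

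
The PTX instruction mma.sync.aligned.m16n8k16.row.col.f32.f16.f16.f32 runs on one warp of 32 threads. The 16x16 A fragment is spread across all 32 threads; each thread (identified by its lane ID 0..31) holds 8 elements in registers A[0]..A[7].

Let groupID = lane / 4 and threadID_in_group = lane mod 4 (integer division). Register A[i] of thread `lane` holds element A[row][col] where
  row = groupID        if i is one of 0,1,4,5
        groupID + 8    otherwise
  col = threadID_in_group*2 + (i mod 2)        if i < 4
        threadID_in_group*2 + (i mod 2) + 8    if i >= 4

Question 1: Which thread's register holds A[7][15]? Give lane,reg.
31,5

r=7->g=7,rb=0  c=15->cb=1,t=3,b0=1
L=7*4+3=31  i=1*4+0*2+1=5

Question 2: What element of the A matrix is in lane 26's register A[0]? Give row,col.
6,4

26: gr=6,th=2
[0] (6+0,2*2+0+0) = (6,4)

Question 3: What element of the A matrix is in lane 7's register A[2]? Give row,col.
7: gr=1,th=3
[2] (1+8,3*2+0+0) = (9,6)

9,6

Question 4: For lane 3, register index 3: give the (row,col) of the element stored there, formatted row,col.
3: G=0,T=3
[3] (0+8,3*2+1+0) = (8,7)

8,7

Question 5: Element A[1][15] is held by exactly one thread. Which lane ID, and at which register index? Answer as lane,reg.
7,5

r=1→G=1,rhi=0  c=15→chi=1,T=3,p=1
L=1*4+3=7  i=1*4+0*2+1=5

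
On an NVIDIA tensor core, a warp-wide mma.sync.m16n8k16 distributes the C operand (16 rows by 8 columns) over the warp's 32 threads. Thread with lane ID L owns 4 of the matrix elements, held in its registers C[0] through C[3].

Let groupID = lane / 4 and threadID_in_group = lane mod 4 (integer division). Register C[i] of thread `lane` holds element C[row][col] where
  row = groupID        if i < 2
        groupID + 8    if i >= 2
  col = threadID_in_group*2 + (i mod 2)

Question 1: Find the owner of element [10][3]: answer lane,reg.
9,3

r=10->g=2,rb=1  c=3->t=1,b0=1
L=2*4+1=9  i=1*2+1=3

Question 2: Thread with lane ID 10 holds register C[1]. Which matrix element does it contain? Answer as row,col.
2,5

L=10->g=10>>2=2, t=10&3=2
[1]->row 2+0=2  col 2·2+1=5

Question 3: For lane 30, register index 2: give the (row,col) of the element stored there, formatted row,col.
30: g=7,t=2
[2] (7+8,2*2+0) = (15,4)

15,4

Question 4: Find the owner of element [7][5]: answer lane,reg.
30,1

r: 7->gid=7,r8=0  c: 5->tid=2,i&1=1
L=7*4+2=30  i=0*2+1=1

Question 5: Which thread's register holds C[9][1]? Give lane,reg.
r=9→G=1,rhi=1  c=1→T=0,p=1
L=1*4+0=4  i=1*2+1=3

4,3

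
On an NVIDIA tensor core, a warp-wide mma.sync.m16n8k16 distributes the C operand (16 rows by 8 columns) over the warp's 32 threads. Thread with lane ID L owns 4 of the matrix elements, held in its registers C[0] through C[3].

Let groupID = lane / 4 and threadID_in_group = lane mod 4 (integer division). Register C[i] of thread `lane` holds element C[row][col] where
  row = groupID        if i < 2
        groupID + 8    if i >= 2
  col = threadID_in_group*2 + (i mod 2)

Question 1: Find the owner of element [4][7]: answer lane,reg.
r=4→G=4,rhi=0  c=7→T=3,p=1
L=4*4+3=19  i=0*2+1=1

19,1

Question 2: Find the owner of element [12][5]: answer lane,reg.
18,3

r=12→G=4,rhi=1  c=5→T=2,p=1
L=4*4+2=18  i=1*2+1=3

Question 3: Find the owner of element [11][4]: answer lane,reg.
r=11->g=3,rb=1  c=4->t=2,b0=0
L=3*4+2=14  i=1*2+0=2

14,2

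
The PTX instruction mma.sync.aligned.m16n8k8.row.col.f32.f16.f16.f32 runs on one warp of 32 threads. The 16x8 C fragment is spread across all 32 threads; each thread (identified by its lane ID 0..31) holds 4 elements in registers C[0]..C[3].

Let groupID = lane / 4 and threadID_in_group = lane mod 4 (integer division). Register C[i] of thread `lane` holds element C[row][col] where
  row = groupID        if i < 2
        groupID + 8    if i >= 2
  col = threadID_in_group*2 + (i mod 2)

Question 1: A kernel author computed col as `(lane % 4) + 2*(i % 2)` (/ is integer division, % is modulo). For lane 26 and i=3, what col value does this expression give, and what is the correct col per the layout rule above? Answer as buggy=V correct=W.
buggy=4 correct=5

`(lane % 4) + 2*(i % 2)`[26,3]→4
L=26→G=26>>2=6, T=26&3=2
[3]→row 6+8=14  col 2·2+1=5
col: 4 vs 5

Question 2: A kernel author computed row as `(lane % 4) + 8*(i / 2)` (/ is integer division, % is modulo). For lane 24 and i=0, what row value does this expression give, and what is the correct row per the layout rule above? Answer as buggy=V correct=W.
buggy=0 correct=6

`(lane % 4) + 8*(i / 2)`[24,0]→0
24: G=6,T=0
[0] (6+0,0*2+0) = (6,0)
row: 0 vs 6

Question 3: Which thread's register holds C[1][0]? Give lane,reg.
4,0

r=1⇒gr=1,Rb=0  c=0⇒th=0,odd=0
L=1*4+0=4  i=0*2+0=0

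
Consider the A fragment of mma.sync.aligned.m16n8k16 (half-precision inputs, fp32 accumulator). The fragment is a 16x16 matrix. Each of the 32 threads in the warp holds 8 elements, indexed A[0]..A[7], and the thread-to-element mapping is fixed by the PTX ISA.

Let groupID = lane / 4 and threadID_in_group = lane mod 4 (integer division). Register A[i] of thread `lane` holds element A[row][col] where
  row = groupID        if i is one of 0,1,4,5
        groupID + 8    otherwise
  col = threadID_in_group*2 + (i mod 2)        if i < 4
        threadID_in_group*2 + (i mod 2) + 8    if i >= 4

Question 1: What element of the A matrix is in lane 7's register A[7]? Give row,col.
9,15

L=7⇒gr=7>>2=1, th=7&3=3
[7]⇒row 1+8=9  col 3·2+1+8=15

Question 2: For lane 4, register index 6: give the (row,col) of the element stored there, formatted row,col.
9,8

lane 4->4/4=1, 4 mod 4=0
i=6  r:1+8->9  c:2·0+0+8->8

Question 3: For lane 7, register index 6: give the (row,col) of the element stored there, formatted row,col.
L=7->gid=7>>2=1, tid=7&3=3
[6]->row 1+8=9  col 3·2+0+8=14

9,14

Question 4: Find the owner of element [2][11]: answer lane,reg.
r:2=>grp=2,rB=0  c:11=>cB=1,tig=1,lo=1
L=2*4+1=9  i=1*4+0*2+1=5

9,5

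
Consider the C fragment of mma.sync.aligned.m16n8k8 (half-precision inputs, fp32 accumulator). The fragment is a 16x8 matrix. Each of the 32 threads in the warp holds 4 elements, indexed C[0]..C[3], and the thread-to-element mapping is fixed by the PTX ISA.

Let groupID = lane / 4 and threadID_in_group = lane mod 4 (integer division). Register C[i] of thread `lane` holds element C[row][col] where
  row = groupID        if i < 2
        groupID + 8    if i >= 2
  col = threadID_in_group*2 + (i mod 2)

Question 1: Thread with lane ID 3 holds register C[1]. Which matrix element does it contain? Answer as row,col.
0,7

3: G=0,T=3
[1] (0+0,3*2+1) = (0,7)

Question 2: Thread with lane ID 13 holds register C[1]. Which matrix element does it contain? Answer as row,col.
13: gid=3,tid=1
[1] (3+0,1*2+1) = (3,3)

3,3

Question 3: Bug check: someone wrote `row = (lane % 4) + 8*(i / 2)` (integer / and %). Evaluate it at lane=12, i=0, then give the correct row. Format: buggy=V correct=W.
`(lane % 4) + 8*(i / 2)`[12,0]=>0
12: grp=3,tig=0
[0] (3+0,0*2+0) = (3,0)
row: 0 vs 3

buggy=0 correct=3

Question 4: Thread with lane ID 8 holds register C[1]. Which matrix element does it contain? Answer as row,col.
lane 8→8/4=2, 8 mod 4=0
i=1  r:2+0→2  c:2·0+1→1

2,1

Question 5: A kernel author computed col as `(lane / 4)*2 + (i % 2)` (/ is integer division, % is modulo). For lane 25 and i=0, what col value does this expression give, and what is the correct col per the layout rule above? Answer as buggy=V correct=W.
buggy=12 correct=2

`(lane / 4)*2 + (i % 2)`[25,0]→12
lane 25: G=6 (25/4), T=1 (25%4)
i=0: r=6+0=6, c=1*2+0=2
col: 12 vs 2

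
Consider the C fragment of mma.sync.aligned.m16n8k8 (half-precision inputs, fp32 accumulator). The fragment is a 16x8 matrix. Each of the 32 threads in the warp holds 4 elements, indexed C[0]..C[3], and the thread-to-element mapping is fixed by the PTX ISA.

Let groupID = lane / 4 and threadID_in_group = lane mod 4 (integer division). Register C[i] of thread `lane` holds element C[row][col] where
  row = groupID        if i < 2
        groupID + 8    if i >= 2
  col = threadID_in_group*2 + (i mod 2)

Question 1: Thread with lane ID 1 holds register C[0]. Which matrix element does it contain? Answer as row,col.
0,2

lane 1->1/4=0, 1 mod 4=1
i=0  r:0+0->0  c:2·1+0->2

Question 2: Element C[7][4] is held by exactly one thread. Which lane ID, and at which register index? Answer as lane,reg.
r=7->g=7,rb=0  c=4->t=2,b0=0
L=7*4+2=30  i=0*2+0=0

30,0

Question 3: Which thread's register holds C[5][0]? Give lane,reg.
20,0

r: 5->gid=5,r8=0  c: 0->tid=0,i&1=0
L=5*4+0=20  i=0*2+0=0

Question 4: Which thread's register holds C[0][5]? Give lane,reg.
r=0->g=0,rb=0  c=5->t=2,b0=1
L=0*4+2=2  i=0*2+1=1

2,1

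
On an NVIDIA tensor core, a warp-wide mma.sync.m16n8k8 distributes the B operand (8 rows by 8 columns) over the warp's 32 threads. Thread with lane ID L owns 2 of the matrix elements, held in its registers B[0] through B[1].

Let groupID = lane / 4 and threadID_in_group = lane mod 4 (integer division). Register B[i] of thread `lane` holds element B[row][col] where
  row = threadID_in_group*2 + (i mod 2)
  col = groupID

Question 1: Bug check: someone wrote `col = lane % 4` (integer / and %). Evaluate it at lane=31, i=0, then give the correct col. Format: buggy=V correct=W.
`lane % 4`[31,0]⇒3
lane 31⇒31/4=7, 31 mod 4=3
i=0  r:2·3+0⇒6  c:7
col: 3 vs 7

buggy=3 correct=7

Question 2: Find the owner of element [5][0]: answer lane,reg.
2,1

c:0=>grp=0  r:5=>tig=2,lo=1
L=0*4+2=2  i=1=1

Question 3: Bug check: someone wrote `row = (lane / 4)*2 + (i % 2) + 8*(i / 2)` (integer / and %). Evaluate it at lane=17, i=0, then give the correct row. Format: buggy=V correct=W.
`(lane / 4)*2 + (i % 2) + 8*(i / 2)`[17,0]→8
L=17→G=17>>2=4, T=17&3=1
[0]→row 1·2+0=2  col G=4
row: 8 vs 2

buggy=8 correct=2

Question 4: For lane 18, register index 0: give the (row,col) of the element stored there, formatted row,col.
18: gr=4,th=2
[0] (2*2+0,4) = (4,4)

4,4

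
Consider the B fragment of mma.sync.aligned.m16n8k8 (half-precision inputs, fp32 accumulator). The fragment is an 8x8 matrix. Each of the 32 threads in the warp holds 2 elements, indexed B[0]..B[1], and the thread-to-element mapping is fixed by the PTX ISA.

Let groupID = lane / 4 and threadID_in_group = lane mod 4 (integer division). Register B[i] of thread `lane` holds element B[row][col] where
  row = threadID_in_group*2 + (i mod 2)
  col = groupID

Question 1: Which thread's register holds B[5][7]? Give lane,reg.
30,1

c:7=>grp=7  r:5=>tig=2,lo=1
L=7*4+2=30  i=1=1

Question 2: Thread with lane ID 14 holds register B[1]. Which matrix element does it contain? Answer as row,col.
L=14=>grp=14>>2=3, tig=14&3=2
[1]=>row 2·2+1=5  col grp=3

5,3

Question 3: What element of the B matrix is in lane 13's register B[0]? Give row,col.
2,3

lane 13->13/4=3, 13 mod 4=1
i=0  r:2·1+0->2  c:3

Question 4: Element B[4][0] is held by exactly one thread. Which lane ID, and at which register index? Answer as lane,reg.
2,0

c:0=>grp=0  r:4=>tig=2,lo=0
L=0*4+2=2  i=0=0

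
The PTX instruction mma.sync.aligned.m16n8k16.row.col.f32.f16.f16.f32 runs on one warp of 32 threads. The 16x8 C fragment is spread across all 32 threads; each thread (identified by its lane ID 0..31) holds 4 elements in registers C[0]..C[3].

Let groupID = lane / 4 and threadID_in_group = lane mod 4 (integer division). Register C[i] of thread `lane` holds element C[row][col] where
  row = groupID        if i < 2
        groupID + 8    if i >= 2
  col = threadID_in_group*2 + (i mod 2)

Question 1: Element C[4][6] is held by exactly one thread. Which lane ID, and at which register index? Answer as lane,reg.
r: 4->gid=4,r8=0  c: 6->tid=3,i&1=0
L=4*4+3=19  i=0*2+0=0

19,0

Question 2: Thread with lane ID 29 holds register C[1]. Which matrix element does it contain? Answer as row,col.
29: g=7,t=1
[1] (7+0,1*2+1) = (7,3)

7,3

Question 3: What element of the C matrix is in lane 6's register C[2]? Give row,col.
lane 6: g=1 (6/4), t=2 (6%4)
i=2: r=1+8=9, c=2*2+0=4

9,4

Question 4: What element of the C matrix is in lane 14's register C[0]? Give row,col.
L=14=>grp=14>>2=3, tig=14&3=2
[0]=>row 3+0=3  col 2·2+0=4

3,4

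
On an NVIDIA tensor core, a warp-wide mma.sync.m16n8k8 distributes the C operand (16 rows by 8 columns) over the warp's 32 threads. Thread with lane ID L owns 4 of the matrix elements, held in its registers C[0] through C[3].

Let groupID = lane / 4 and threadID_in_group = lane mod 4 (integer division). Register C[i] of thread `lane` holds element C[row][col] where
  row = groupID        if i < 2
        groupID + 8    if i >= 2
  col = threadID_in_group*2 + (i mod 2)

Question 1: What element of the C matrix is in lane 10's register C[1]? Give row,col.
10: g=2,t=2
[1] (2+0,2*2+1) = (2,5)

2,5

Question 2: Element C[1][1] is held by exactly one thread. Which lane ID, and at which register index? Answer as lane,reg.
r:1=>grp=1,rB=0  c:1=>tig=0,lo=1
L=1*4+0=4  i=0*2+1=1

4,1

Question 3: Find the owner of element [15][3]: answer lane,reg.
29,3

r=15→G=7,rhi=1  c=3→T=1,p=1
L=7*4+1=29  i=1*2+1=3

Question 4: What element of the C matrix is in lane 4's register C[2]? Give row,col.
9,0

lane 4: g=1 (4/4), t=0 (4%4)
i=2: r=1+8=9, c=0*2+0=0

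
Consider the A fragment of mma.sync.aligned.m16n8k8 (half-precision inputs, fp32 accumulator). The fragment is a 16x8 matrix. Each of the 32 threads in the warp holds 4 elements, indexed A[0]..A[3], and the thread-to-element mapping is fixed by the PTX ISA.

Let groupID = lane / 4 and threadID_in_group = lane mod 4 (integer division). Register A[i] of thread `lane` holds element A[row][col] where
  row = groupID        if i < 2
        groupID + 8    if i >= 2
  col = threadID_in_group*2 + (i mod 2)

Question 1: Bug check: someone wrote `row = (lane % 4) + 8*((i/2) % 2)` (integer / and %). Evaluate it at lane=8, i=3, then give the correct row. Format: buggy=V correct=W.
`(lane % 4) + 8*((i/2) % 2)`[8,3]->8
L=8->g=8>>2=2, t=8&3=0
[3]->row 2+8=10  col 0·2+1=1
row: 8 vs 10

buggy=8 correct=10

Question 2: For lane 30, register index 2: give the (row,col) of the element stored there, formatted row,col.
15,4

lane 30->30/4=7, 30 mod 4=2
i=2  r:7+8->15  c:2·2+0->4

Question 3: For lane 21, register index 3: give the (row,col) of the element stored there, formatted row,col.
13,3

L=21⇒gr=21>>2=5, th=21&3=1
[3]⇒row 5+8=13  col 1·2+1=3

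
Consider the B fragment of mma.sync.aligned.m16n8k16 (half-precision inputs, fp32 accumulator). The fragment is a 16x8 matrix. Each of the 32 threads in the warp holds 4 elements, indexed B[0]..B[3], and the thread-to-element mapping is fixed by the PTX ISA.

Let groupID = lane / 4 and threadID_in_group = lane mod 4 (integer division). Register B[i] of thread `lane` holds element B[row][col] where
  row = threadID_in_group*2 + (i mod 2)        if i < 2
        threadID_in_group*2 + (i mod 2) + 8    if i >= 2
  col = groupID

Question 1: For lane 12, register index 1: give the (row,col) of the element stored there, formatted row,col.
L=12→G=12>>2=3, T=12&3=0
[1]→row 0·2+1+0=1  col G=3

1,3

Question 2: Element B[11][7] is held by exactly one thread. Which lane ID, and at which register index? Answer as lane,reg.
c=7→G=7  r=11→rhi=1,T=1,p=1
L=7*4+1=29  i=1*2+1=3

29,3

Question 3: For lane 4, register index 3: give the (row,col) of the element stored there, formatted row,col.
4: g=1,t=0
[3] (0*2+1+8,1) = (9,1)

9,1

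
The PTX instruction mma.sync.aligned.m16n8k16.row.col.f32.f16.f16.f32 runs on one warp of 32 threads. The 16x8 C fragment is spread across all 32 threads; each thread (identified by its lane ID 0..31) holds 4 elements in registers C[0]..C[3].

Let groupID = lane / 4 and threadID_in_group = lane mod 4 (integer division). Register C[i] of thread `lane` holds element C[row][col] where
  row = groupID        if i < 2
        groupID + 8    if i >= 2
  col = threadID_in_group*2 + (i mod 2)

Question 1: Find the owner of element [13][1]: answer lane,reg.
r: 13->gid=5,r8=1  c: 1->tid=0,i&1=1
L=5*4+0=20  i=1*2+1=3

20,3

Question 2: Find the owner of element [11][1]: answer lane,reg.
r: 11->gid=3,r8=1  c: 1->tid=0,i&1=1
L=3*4+0=12  i=1*2+1=3

12,3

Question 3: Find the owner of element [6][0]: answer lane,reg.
r:6=>grp=6,rB=0  c:0=>tig=0,lo=0
L=6*4+0=24  i=0*2+0=0

24,0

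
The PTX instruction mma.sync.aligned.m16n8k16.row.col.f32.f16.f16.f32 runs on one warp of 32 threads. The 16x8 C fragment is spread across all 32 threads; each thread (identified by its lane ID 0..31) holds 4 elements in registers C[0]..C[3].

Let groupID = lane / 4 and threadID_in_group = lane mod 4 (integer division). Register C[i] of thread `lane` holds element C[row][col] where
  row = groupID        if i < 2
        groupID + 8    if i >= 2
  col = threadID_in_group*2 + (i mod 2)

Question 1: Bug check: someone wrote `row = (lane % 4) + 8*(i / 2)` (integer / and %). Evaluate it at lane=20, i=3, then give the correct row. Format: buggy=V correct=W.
buggy=8 correct=13

`(lane % 4) + 8*(i / 2)`[20,3]->8
lane 20: g=5 (20/4), t=0 (20%4)
i=3: r=5+8=13, c=0*2+1=1
row: 8 vs 13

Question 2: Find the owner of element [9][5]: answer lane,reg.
r:9=>grp=1,rB=1  c:5=>tig=2,lo=1
L=1*4+2=6  i=1*2+1=3

6,3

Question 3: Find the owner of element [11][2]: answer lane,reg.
13,2

r=11→G=3,rhi=1  c=2→T=1,p=0
L=3*4+1=13  i=1*2+0=2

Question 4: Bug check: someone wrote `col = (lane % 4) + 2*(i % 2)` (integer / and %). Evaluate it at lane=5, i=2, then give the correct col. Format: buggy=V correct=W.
`(lane % 4) + 2*(i % 2)`[5,2]->1
5: g=1,t=1
[2] (1+8,1*2+0) = (9,2)
col: 1 vs 2

buggy=1 correct=2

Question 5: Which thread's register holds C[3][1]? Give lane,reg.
12,1

r:3=>grp=3,rB=0  c:1=>tig=0,lo=1
L=3*4+0=12  i=0*2+1=1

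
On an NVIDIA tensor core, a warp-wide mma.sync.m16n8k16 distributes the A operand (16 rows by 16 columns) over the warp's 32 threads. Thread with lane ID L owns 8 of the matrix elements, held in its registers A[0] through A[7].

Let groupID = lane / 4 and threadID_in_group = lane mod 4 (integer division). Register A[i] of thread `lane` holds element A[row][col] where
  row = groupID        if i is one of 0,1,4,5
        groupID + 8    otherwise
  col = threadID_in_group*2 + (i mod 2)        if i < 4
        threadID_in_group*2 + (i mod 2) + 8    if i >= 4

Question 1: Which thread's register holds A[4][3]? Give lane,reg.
r: 4->gid=4,r8=0  c: 3->c8=0,tid=1,i&1=1
L=4*4+1=17  i=0*4+0*2+1=1

17,1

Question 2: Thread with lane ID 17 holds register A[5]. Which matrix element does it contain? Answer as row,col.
17: gr=4,th=1
[5] (4+0,1*2+1+8) = (4,11)

4,11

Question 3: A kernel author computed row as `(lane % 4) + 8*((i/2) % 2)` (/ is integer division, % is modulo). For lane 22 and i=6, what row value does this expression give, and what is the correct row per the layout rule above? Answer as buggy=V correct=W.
buggy=10 correct=13

`(lane % 4) + 8*((i/2) % 2)`[22,6]->10
lane 22->22/4=5, 22 mod 4=2
i=6  r:5+8->13  c:2·2+0+8->12
row: 10 vs 13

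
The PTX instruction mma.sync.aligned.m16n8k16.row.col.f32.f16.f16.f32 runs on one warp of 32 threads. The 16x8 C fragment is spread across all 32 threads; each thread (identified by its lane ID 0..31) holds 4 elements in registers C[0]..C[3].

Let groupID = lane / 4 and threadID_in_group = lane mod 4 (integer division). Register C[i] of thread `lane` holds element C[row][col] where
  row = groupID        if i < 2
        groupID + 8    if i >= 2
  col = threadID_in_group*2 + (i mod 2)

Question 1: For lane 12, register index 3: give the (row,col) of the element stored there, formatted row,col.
11,1

lane 12⇒12/4=3, 12 mod 4=0
i=3  r:3+8⇒11  c:2·0+1⇒1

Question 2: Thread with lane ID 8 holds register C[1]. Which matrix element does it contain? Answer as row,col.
L=8->gid=8>>2=2, tid=8&3=0
[1]->row 2+0=2  col 0·2+1=1

2,1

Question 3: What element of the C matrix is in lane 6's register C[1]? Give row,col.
1,5

lane 6->6/4=1, 6 mod 4=2
i=1  r:1+0->1  c:2·2+1->5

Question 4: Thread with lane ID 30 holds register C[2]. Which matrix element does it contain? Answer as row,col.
lane 30: grp=7 (30/4), tig=2 (30%4)
i=2: r=7+8=15, c=2*2+0=4

15,4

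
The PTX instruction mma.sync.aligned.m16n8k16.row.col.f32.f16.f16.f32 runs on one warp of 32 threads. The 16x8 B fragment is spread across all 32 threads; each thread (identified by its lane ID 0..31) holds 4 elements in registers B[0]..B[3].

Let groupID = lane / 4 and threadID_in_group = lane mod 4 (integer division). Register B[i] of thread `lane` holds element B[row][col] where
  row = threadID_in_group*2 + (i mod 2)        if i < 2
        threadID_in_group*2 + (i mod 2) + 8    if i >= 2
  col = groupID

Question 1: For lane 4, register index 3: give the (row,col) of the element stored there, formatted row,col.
lane 4: grp=1 (4/4), tig=0 (4%4)
i=3: r=0*2+1+8=9, c=grp=1

9,1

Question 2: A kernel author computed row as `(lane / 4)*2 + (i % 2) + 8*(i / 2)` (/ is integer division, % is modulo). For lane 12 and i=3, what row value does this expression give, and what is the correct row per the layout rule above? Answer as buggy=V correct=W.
`(lane / 4)*2 + (i % 2) + 8*(i / 2)`[12,3]⇒15
lane 12: gr=3 (12/4), th=0 (12%4)
i=3: r=0*2+1+8=9, c=gr=3
row: 15 vs 9

buggy=15 correct=9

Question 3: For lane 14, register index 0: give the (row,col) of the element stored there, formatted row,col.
4,3

lane 14: G=3 (14/4), T=2 (14%4)
i=0: r=2*2+0+0=4, c=G=3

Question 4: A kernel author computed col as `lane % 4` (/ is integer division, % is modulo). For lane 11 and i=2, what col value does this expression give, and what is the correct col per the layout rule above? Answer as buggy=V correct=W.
buggy=3 correct=2

`lane % 4`[11,2]=>3
11: grp=2,tig=3
[2] (3*2+0+8,2) = (14,2)
col: 3 vs 2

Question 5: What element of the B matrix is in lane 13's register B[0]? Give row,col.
L=13->g=13>>2=3, t=13&3=1
[0]->row 1·2+0+0=2  col g=3

2,3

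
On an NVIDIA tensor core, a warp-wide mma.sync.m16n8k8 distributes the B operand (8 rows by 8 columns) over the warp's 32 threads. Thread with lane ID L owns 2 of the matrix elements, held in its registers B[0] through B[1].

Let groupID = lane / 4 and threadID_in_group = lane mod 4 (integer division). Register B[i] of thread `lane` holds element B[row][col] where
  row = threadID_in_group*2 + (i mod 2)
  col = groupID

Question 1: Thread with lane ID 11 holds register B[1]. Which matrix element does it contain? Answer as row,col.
7,2

lane 11: G=2 (11/4), T=3 (11%4)
i=1: r=3*2+1=7, c=G=2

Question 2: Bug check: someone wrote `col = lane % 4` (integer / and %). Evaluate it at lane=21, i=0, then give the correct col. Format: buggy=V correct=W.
`lane % 4`[21,0]->1
L=21->gid=21>>2=5, tid=21&3=1
[0]->row 1·2+0=2  col gid=5
col: 1 vs 5

buggy=1 correct=5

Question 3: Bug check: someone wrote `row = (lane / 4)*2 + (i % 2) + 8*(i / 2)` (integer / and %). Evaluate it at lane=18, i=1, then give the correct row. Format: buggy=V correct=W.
`(lane / 4)*2 + (i % 2) + 8*(i / 2)`[18,1]⇒9
L=18⇒gr=18>>2=4, th=18&3=2
[1]⇒row 2·2+1=5  col gr=4
row: 9 vs 5

buggy=9 correct=5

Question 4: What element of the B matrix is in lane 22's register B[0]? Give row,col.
L=22->g=22>>2=5, t=22&3=2
[0]->row 2·2+0=4  col g=5

4,5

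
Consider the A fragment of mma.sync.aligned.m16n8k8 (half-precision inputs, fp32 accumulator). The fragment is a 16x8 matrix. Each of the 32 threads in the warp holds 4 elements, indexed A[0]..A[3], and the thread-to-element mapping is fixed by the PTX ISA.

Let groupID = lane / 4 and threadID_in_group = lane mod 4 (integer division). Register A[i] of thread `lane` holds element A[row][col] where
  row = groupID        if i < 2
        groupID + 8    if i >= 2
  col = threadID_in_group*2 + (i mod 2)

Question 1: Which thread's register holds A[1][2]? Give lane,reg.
5,0

r=1->g=1,rb=0  c=2->t=1,b0=0
L=1*4+1=5  i=0*2+0=0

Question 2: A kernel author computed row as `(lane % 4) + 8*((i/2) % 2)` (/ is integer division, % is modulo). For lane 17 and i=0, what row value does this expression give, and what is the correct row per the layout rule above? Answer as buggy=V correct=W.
`(lane % 4) + 8*((i/2) % 2)`[17,0]->1
17: gid=4,tid=1
[0] (4+0,1*2+0) = (4,2)
row: 1 vs 4

buggy=1 correct=4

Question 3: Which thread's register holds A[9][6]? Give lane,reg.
r=9⇒gr=1,Rb=1  c=6⇒th=3,odd=0
L=1*4+3=7  i=1*2+0=2

7,2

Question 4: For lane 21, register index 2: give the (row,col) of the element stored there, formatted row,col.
L=21->gid=21>>2=5, tid=21&3=1
[2]->row 5+8=13  col 1·2+0=2

13,2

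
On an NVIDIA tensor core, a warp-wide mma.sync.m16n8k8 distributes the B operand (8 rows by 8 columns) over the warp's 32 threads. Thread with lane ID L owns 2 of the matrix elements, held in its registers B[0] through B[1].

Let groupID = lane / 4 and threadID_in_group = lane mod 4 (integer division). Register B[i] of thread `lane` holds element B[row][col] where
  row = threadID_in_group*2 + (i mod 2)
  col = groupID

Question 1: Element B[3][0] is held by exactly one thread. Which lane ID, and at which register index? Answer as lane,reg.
1,1

c:0=>grp=0  r:3=>tig=1,lo=1
L=0*4+1=1  i=1=1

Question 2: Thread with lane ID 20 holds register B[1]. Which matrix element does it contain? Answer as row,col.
20: gid=5,tid=0
[1] (0*2+1,5) = (1,5)

1,5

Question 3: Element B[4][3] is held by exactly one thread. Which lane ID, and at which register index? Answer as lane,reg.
c: 3->gid=3  r: 4->tid=2,i&1=0
L=3*4+2=14  i=0=0

14,0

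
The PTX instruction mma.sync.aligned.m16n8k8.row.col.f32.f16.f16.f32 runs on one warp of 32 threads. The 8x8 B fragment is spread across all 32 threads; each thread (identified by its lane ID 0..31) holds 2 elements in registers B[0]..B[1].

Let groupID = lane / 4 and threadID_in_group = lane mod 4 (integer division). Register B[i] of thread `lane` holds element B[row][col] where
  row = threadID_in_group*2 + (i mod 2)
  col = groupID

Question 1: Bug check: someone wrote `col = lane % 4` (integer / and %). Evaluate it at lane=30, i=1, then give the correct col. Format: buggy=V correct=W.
buggy=2 correct=7

`lane % 4`[30,1]->2
L=30->g=30>>2=7, t=30&3=2
[1]->row 2·2+1=5  col g=7
col: 2 vs 7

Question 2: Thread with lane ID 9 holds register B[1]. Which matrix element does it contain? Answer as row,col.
9: gr=2,th=1
[1] (1*2+1,2) = (3,2)

3,2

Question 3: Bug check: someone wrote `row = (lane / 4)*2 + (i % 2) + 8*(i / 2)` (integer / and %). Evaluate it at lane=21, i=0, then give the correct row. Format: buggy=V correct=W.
buggy=10 correct=2

`(lane / 4)*2 + (i % 2) + 8*(i / 2)`[21,0]→10
lane 21: G=5 (21/4), T=1 (21%4)
i=0: r=1*2+0=2, c=G=5
row: 10 vs 2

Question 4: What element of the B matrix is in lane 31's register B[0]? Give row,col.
lane 31: gid=7 (31/4), tid=3 (31%4)
i=0: r=3*2+0=6, c=gid=7

6,7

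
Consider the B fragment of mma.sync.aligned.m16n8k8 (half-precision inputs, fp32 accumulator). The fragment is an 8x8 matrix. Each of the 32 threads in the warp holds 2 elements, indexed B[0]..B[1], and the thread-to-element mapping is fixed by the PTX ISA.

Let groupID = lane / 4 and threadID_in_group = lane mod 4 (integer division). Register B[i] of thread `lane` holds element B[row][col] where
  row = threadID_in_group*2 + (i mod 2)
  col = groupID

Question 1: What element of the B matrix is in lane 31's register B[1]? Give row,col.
31: gr=7,th=3
[1] (3*2+1,7) = (7,7)

7,7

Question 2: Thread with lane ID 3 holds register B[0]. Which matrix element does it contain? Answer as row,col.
3: grp=0,tig=3
[0] (3*2+0,0) = (6,0)

6,0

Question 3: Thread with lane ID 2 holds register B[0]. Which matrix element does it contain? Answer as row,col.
lane 2: G=0 (2/4), T=2 (2%4)
i=0: r=2*2+0=4, c=G=0

4,0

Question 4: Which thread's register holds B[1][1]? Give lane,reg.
c:1=>grp=1  r:1=>tig=0,lo=1
L=1*4+0=4  i=1=1

4,1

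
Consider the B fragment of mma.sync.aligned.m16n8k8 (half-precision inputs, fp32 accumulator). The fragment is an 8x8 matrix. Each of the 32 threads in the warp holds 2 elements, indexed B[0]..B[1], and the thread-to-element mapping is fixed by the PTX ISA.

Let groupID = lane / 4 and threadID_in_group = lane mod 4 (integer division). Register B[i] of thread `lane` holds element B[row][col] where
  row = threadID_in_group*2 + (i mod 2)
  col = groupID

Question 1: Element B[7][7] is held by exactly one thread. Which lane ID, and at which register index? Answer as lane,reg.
c:7=>grp=7  r:7=>tig=3,lo=1
L=7*4+3=31  i=1=1

31,1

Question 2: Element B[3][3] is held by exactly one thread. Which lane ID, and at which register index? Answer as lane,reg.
13,1

c=3→G=3  r=3→T=1,p=1
L=3*4+1=13  i=1=1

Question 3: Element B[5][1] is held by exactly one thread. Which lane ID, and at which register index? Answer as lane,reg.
c=1⇒gr=1  r=5⇒th=2,odd=1
L=1*4+2=6  i=1=1

6,1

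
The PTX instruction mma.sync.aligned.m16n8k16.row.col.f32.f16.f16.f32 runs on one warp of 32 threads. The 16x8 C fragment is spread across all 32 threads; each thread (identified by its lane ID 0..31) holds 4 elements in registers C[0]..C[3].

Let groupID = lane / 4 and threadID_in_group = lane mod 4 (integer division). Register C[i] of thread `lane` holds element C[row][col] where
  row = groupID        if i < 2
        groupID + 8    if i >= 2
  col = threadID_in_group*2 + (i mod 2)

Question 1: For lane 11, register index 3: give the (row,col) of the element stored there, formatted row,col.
10,7

lane 11: grp=2 (11/4), tig=3 (11%4)
i=3: r=2+8=10, c=3*2+1=7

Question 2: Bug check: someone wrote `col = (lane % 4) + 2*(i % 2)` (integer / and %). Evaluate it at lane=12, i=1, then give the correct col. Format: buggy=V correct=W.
buggy=2 correct=1

`(lane % 4) + 2*(i % 2)`[12,1]->2
12: g=3,t=0
[1] (3+0,0*2+1) = (3,1)
col: 2 vs 1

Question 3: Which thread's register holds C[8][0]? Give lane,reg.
0,2

r: 8->gid=0,r8=1  c: 0->tid=0,i&1=0
L=0*4+0=0  i=1*2+0=2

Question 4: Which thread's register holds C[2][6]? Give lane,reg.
r:2=>grp=2,rB=0  c:6=>tig=3,lo=0
L=2*4+3=11  i=0*2+0=0

11,0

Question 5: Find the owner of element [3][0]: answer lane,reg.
12,0

r: 3->gid=3,r8=0  c: 0->tid=0,i&1=0
L=3*4+0=12  i=0*2+0=0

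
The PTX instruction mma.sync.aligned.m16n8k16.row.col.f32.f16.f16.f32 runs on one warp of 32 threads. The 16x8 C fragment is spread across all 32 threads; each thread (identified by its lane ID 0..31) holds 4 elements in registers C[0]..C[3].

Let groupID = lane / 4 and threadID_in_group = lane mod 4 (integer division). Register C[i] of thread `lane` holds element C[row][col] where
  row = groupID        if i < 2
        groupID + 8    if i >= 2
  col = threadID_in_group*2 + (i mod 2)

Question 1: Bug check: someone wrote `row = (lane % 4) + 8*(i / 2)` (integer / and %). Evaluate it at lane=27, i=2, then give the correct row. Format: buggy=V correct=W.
buggy=11 correct=14

`(lane % 4) + 8*(i / 2)`[27,2]⇒11
lane 27: gr=6 (27/4), th=3 (27%4)
i=2: r=6+8=14, c=3*2+0=6
row: 11 vs 14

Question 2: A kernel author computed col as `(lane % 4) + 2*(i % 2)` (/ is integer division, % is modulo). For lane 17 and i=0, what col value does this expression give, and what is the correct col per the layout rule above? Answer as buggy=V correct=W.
`(lane % 4) + 2*(i % 2)`[17,0]⇒1
17: gr=4,th=1
[0] (4+0,1*2+0) = (4,2)
col: 1 vs 2

buggy=1 correct=2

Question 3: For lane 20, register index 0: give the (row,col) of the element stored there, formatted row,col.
lane 20: gid=5 (20/4), tid=0 (20%4)
i=0: r=5+0=5, c=0*2+0=0

5,0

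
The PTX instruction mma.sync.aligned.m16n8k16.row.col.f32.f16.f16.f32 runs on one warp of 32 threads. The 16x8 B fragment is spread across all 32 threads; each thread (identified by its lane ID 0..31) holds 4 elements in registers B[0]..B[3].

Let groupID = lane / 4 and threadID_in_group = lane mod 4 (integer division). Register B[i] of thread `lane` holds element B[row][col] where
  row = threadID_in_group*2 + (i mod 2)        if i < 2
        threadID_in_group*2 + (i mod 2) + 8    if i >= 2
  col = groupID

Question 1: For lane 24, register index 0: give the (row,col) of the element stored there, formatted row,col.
0,6

lane 24: gid=6 (24/4), tid=0 (24%4)
i=0: r=0*2+0+0=0, c=gid=6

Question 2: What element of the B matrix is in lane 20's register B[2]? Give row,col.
8,5

lane 20: G=5 (20/4), T=0 (20%4)
i=2: r=0*2+0+8=8, c=G=5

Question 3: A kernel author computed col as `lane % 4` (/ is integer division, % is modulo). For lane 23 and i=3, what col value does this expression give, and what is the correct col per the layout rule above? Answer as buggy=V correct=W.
`lane % 4`[23,3]→3
lane 23: G=5 (23/4), T=3 (23%4)
i=3: r=3*2+1+8=15, c=G=5
col: 3 vs 5

buggy=3 correct=5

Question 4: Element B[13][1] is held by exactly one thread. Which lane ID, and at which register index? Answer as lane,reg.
6,3

c=1⇒gr=1  r=13⇒Rb=1,th=2,odd=1
L=1*4+2=6  i=1*2+1=3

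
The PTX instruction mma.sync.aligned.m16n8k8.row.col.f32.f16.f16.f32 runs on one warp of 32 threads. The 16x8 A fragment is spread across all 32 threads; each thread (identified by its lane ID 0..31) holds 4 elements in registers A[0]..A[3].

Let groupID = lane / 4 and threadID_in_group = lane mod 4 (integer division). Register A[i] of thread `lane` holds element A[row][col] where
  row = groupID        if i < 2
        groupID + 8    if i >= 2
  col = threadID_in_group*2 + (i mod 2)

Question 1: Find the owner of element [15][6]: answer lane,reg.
31,2

r:15=>grp=7,rB=1  c:6=>tig=3,lo=0
L=7*4+3=31  i=1*2+0=2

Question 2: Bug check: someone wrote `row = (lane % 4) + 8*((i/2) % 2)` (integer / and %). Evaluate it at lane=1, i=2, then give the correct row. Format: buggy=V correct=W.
`(lane % 4) + 8*((i/2) % 2)`[1,2]->9
L=1->g=1>>2=0, t=1&3=1
[2]->row 0+8=8  col 1·2+0=2
row: 9 vs 8

buggy=9 correct=8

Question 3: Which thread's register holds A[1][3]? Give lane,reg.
5,1

r:1=>grp=1,rB=0  c:3=>tig=1,lo=1
L=1*4+1=5  i=0*2+1=1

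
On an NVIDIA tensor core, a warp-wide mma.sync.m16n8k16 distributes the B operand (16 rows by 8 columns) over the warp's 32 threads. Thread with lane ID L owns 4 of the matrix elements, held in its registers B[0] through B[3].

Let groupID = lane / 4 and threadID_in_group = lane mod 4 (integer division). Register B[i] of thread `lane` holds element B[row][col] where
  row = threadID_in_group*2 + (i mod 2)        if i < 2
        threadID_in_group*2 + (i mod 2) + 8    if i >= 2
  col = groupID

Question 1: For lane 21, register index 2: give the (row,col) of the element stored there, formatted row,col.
L=21→G=21>>2=5, T=21&3=1
[2]→row 1·2+0+8=10  col G=5

10,5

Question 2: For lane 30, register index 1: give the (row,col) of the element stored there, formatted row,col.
5,7

L=30->g=30>>2=7, t=30&3=2
[1]->row 2·2+1+0=5  col g=7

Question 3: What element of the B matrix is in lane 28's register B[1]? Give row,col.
lane 28: G=7 (28/4), T=0 (28%4)
i=1: r=0*2+1+0=1, c=G=7

1,7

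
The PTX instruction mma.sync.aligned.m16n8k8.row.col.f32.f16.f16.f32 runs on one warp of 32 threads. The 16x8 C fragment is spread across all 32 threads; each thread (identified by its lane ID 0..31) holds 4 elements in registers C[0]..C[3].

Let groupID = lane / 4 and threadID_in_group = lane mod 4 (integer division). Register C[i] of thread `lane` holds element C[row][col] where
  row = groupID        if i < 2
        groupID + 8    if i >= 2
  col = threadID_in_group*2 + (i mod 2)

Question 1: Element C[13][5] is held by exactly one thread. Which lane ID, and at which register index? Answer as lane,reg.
22,3

r:13=>grp=5,rB=1  c:5=>tig=2,lo=1
L=5*4+2=22  i=1*2+1=3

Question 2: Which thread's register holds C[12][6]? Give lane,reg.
r=12→G=4,rhi=1  c=6→T=3,p=0
L=4*4+3=19  i=1*2+0=2

19,2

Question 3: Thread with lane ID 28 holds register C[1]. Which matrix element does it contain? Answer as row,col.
28: g=7,t=0
[1] (7+0,0*2+1) = (7,1)

7,1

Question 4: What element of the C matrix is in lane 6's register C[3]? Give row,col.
9,5

lane 6→6/4=1, 6 mod 4=2
i=3  r:1+8→9  c:2·2+1→5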